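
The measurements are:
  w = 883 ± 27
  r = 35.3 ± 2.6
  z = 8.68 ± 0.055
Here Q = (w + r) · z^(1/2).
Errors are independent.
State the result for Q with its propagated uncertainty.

2710 ± 80.4

Let u = w + r = 918. δu = √(δw² + δr²) = √(729 + 6.76) = 27.1, so δu/u = 0.0295.
Q is then a monomial in u, z:
δQ/Q = √((δu/u)² + (½·δz/z)²) = √(0.000873 + 1e-05) = 0.0297
Q = 2710, so δQ = 0.0297 × 2710 = 80.4.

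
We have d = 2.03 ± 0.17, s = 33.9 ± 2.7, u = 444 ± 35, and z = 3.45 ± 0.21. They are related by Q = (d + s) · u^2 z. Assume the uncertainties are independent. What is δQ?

Let w = d + s = 35.9. δw = √(δd² + δs²) = √(0.0289 + 7.29) = 2.71, so δw/w = 0.0753.
Q is then a monomial in w, u, z:
δQ/Q = √((δw/w)² + (2·δu/u)² + (1·δz/z)²) = √(0.00567 + 0.0249 + 0.00371) = 0.185
Q = 2.44e+07, so δQ = 0.185 × 2.44e+07 = 4.52e+06.

4.52e+06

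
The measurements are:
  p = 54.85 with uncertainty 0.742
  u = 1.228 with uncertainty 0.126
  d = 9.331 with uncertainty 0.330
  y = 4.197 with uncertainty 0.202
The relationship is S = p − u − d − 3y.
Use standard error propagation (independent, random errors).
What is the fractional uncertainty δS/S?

0.0322

Each term contributes (cᵢ δxᵢ)² to (δS)²:
  (δp)² = 0.551;  (δu)² = 0.0159;  (δd)² = 0.109;  (3·δy)² = 0.367
δS = √(1.04) = 1.02
S = 31.70, so δS/S = 1.02/31.70 = 0.0322.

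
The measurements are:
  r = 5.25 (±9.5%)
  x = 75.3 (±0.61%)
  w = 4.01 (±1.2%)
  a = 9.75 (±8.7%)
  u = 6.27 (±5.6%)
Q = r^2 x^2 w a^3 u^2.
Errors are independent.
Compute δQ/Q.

0.342

Products/powers → add relative errors in quadrature, weighted by exponent:
  (2·δr/r)² = (2×0.0950)² = 0.0361;  (2·δx/x)² = (2×0.00610)² = 0.000149;  (1·δw/w)² = (1×0.0120)² = 0.000144;  (3·δa/a)² = (3×0.0870)² = 0.0681;  (2·δu/u)² = (2×0.0560)² = 0.0125
δQ/Q = √(0.117) = 0.342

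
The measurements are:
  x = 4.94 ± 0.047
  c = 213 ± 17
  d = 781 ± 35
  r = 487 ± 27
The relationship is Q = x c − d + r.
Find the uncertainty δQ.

95.4

Let p = x·c = 1050. δp/p = √((1·δx/x)² + (1·δc/c)²) = √(9.05e-05 + 0.00637) = 0.0804, so δp = 84.6.
Q = p − d + r: δQ = √(δp² + δd² + δr²) = √(7150 + 1220 + 729) = 95.4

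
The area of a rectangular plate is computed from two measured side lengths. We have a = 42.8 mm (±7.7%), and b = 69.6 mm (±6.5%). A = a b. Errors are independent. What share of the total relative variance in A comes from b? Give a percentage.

(δA/A)² = (1·δa/a)² + (1·δb/b)²
  a term: (1×0.0770)² = 0.00593
  b term: (1×0.0650)² = 0.00423
Total = 0.0102. Share from b = 0.00423/0.0102 = 0.416.

41.6%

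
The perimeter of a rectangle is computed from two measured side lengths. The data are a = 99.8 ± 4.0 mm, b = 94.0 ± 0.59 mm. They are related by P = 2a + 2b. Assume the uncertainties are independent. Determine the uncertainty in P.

8.09 mm

Each term contributes (cᵢ δxᵢ)² to (δP)²:
  (2·δa)² = 64.0;  (2·δb)² = 1.39
δP = √(65.4) = 8.09 mm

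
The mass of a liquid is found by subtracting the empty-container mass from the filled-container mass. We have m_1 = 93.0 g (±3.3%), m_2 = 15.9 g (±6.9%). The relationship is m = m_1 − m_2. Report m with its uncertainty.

77.1 ± 3.26 g

m is a linear combination, so absolute uncertainties add in quadrature:
  (δm_1)² = 9.42;  (δm_2)² = 1.20
δm = √(10.6) = 3.26 g
m = 77.1 g.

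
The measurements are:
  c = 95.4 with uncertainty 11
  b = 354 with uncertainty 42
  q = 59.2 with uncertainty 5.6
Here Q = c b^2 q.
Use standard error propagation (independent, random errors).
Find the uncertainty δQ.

Products/powers → add relative errors in quadrature, weighted by exponent:
  (1·δc/c)² = (1×0.115)² = 0.0133;  (2·δb/b)² = (2×0.119)² = 0.0563;  (1·δq/q)² = (1×0.0946)² = 0.00895
δQ/Q = √(0.0785) = 0.280
Q = 7.08e+08, so δQ = 0.280 × 7.08e+08 = 1.98e+08.

1.98e+08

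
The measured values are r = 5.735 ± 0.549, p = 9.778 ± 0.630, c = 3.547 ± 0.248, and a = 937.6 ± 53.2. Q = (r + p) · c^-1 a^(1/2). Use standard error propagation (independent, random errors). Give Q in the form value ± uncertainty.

133.9 ± 12.4

Let u = r + p = 15.51. δu = √(δr² + δp²) = √(0.301 + 0.397) = 0.836, so δu/u = 0.0539.
Q is then a monomial in u, c, a:
δQ/Q = √((δu/u)² + (-1·δc/c)² + (½·δa/a)²) = √(0.00290 + 0.00489 + 0.000805) = 0.0927
Q = 133.9, so δQ = 0.0927 × 133.9 = 12.4.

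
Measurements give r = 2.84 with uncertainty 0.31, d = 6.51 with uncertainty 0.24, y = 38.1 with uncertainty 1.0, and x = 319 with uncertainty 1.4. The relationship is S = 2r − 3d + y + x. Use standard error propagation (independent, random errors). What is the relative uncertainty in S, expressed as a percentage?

Each term contributes (cᵢ δxᵢ)² to (δS)²:
  (2·δr)² = 0.384;  (3·δd)² = 0.518;  (δy)² = 1.00;  (δx)² = 1.96
δS = √(3.86) = 1.97
S = 343, so δS/S = 1.97/343 = 0.00573.

0.573%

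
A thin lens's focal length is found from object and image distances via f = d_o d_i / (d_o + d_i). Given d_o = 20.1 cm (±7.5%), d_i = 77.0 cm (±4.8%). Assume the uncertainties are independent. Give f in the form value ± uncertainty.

∂f/∂d_o = (d_i/(d_o+d_i))² = 0.629;  ∂f/∂d_i = (d_o/(d_o+d_i))² = 0.0429
δf = √((∂f/∂d_o · δd_o)² + (∂f/∂d_i · δd_i)²) = √(0.899 + 0.0251) = 0.961 cm
f = 15.9 cm.

15.9 ± 0.961 cm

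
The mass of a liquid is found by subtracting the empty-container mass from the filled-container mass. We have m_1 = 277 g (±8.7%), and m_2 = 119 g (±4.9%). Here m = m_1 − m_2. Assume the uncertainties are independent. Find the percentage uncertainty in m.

Absolute uncertainties add in quadrature for a linear combination:
  (δm_1)² = 581;  (δm_2)² = 34.0
δm = √(615) = 24.8 g
m = 158 g, so δm/m = 24.8/158 = 0.157.

15.7%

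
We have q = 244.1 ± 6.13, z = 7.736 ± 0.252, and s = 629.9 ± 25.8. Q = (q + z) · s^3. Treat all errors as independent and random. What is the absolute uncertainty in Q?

Let u = q + z = 251.8. δu = √(δq² + δz²) = √(37.6 + 0.0635) = 6.14, so δu/u = 0.0244.
Q is then a monomial in u, s:
δQ/Q = √((δu/u)² + (3·δs/s)²) = √(0.000593 + 0.0151) = 0.125
Q = 6.294e+10, so δQ = 0.125 × 6.294e+10 = 7.88e+09.

7.88e+09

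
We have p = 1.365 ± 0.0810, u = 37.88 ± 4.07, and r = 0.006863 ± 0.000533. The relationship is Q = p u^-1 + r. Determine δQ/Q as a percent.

10.4%

Let w = p·u^-1 = 0.03603. δw/w = √((1·δp/p)² + (-1·δu/u)²) = √(0.00352 + 0.0115) = 0.123, so δw = 0.00442.
Q = w + r: δQ = √(δw² + δr²) = √(1.96e-05 + 2.84e-07) = 0.00445
Q = 0.04290, so δQ/Q = 0.00445/0.04290 = 0.104.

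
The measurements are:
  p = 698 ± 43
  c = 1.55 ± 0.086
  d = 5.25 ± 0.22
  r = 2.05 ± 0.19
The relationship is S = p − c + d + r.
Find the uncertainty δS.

Each term contributes (cᵢ δxᵢ)² to (δS)²:
  (δp)² = 1850;  (δc)² = 0.00740;  (δd)² = 0.0484;  (δr)² = 0.0361
δS = √(1850) = 43.0

43.0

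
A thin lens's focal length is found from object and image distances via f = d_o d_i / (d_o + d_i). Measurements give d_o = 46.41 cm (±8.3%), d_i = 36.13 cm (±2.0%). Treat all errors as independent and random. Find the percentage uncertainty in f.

3.80%

∂f/∂d_o = (d_i/(d_o+d_i))² = 0.192;  ∂f/∂d_i = (d_o/(d_o+d_i))² = 0.316
δf = √((∂f/∂d_o · δd_o)² + (∂f/∂d_i · δd_i)²) = √(0.545 + 0.0522) = 0.773 cm
f = 20.31 cm, so δf/f = 0.773/20.31 = 0.0380.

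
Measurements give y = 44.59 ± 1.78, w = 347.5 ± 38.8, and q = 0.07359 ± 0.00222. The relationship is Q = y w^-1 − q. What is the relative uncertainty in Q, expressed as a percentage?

Let p = y·w^-1 = 0.1283. δp/p = √((1·δy/y)² + (-1·δw/w)²) = √(0.00159 + 0.0125) = 0.119, so δp = 0.0152.
Q = p − q: δQ = √(δp² + δq²) = √(0.000232 + 4.93e-06) = 0.0154
Q = 0.05473, so δQ/Q = 0.0154/0.05473 = 0.281.

28.1%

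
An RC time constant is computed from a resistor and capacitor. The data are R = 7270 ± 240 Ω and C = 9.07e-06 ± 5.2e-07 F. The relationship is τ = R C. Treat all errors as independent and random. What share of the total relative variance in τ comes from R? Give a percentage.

24.9%

(δτ/τ)² = (1·δR/R)² + (1·δC/C)²
  R term: (1×0.0330)² = 0.00109
  C term: (1×0.0573)² = 0.00329
Total = 0.00438. Share from R = 0.00109/0.00438 = 0.249.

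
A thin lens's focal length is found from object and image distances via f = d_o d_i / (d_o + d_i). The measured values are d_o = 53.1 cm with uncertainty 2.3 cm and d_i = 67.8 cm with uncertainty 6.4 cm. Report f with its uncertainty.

∂f/∂d_o = (d_i/(d_o+d_i))² = 0.314;  ∂f/∂d_i = (d_o/(d_o+d_i))² = 0.193
δf = √((∂f/∂d_o · δd_o)² + (∂f/∂d_i · δd_i)²) = √(0.523 + 1.52) = 1.43 cm
f = 29.8 cm.

29.8 ± 1.43 cm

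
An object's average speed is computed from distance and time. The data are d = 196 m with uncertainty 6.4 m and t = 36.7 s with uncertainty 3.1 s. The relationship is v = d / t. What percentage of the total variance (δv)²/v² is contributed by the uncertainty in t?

(δv/v)² = (1·δd/d)² + (-1·δt/t)²
  d term: (1×0.0327)² = 0.00107
  t term: (-1×0.0845)² = 0.00713
Total = 0.00820. Share from t = 0.00713/0.00820 = 0.870.

87.0%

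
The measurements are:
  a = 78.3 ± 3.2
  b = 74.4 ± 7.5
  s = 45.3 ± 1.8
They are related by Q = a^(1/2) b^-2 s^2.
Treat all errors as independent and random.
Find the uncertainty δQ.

Products/powers → add relative errors in quadrature, weighted by exponent:
  (½·δa/a)² = (0.5×0.0409)² = 0.000418;  (-2·δb/b)² = (-2×0.101)² = 0.0406;  (2·δs/s)² = (2×0.0397)² = 0.00632
δQ/Q = √(0.0474) = 0.218
Q = 3.28, so δQ = 0.218 × 3.28 = 0.714.

0.714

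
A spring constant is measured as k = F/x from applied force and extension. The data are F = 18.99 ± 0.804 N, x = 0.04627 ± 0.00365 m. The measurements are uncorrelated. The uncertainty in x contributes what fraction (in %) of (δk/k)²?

77.6%

(δk/k)² = (1·δF/F)² + (-1·δx/x)²
  F term: (1×0.0423)² = 0.00179
  x term: (-1×0.0789)² = 0.00622
Total = 0.00802. Share from x = 0.00622/0.00802 = 0.776.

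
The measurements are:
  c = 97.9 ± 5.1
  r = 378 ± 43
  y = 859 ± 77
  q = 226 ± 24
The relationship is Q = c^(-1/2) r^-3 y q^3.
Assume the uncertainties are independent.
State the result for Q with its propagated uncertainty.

Relative error in a monomial: (δQ/Q)² = Σ (nᵢ · δxᵢ/xᵢ)².
  (−½·δc/c)² = (-0.5×0.0521)² = 0.000678;  (-3·δr/r)² = (-3×0.114)² = 0.116;  (1·δy/y)² = (1×0.0896)² = 0.00804;  (3·δq/q)² = (3×0.106)² = 0.101
δQ/Q = √(0.227) = 0.476
Q = 18.6, so δQ = 0.476 × 18.6 = 8.83.

18.6 ± 8.83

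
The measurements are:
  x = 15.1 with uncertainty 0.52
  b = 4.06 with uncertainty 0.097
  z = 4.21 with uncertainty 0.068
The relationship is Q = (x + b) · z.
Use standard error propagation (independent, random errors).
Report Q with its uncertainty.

Let u = x + b = 19.2. δu = √(δx² + δb²) = √(0.270 + 0.00941) = 0.529, so δu/u = 0.0276.
Q is then a monomial in u, z:
δQ/Q = √((δu/u)² + (1·δz/z)²) = √(0.000762 + 0.000261) = 0.0320
Q = 80.7, so δQ = 0.0320 × 80.7 = 2.58.

80.7 ± 2.58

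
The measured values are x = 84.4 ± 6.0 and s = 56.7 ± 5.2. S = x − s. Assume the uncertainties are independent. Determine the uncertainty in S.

S is a linear combination, so absolute uncertainties add in quadrature:
  (δx)² = 36.0;  (δs)² = 27.0
δS = √(63.0) = 7.94

7.94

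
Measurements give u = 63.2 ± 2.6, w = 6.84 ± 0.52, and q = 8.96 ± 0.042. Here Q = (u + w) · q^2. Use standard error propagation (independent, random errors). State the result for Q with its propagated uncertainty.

5620 ± 219

Let h = u + w = 70.0. δh = √(δu² + δw²) = √(6.76 + 0.270) = 2.65, so δh/h = 0.0379.
Q is then a monomial in h, q:
δQ/Q = √((δh/h)² + (2·δq/q)²) = √(0.00143 + 8.79e-05) = 0.0390
Q = 5620, so δQ = 0.0390 × 5620 = 219.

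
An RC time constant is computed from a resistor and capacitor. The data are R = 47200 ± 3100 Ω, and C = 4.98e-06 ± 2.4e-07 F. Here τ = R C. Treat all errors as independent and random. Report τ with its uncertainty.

Each factor contributes (exponent × relative error)² to (δτ/τ)²:
  (1·δR/R)² = (1×0.0657)² = 0.00431;  (1·δC/C)² = (1×0.0482)² = 0.00232
δτ/τ = √(0.00664) = 0.0815
τ = 0.235 s, so δτ = 0.0815 × 0.235 = 0.0191 s.

0.235 ± 0.0191 s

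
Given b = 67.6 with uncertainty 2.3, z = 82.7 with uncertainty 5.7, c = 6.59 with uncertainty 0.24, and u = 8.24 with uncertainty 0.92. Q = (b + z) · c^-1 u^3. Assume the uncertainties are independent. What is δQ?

Let w = b + z = 150. δw = √(δb² + δz²) = √(5.29 + 32.5) = 6.15, so δw/w = 0.0409.
Q is then a monomial in w, c, u:
δQ/Q = √((δw/w)² + (-1·δc/c)² + (3·δu/u)²) = √(0.00167 + 0.00133 + 0.112) = 0.339
Q = 12800, so δQ = 0.339 × 12800 = 4330.

4330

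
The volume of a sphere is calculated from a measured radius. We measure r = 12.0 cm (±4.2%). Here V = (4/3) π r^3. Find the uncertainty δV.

912 cm^3

Each factor contributes (exponent × relative error)² to (δV/V)²:
  (3·δr/r)² = (3×0.0420)² = 0.0159
δV/V = √(0.0159) = 0.126
V = 7240 cm^3, so δV = 0.126 × 7240 = 912 cm^3.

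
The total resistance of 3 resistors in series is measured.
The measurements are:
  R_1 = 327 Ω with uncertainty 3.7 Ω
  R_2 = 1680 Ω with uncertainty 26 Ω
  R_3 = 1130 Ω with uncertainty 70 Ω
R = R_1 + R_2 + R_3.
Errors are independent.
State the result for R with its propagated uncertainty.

Each term contributes (cᵢ δxᵢ)² to (δR)²:
  (δR_1)² = 13.7;  (δR_2)² = 676;  (δR_3)² = 4900
δR = √(5590) = 74.8 Ω
R = 3140 Ω.

3140 ± 74.8 Ω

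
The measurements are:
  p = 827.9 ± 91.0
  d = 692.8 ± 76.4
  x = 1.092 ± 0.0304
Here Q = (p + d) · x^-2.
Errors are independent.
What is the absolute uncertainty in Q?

122

Let u = p + d = 1521. δu = √(δp² + δd²) = √(8280 + 5840) = 119, so δu/u = 0.0781.
Q is then a monomial in u, x:
δQ/Q = √((δu/u)² + (-2·δx/x)²) = √(0.00610 + 0.00310) = 0.0959
Q = 1275, so δQ = 0.0959 × 1275 = 122.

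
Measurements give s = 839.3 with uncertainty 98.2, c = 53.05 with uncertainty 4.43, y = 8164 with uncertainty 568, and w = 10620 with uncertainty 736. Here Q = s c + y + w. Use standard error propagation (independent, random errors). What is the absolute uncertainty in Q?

6470

Let p = s·c = 44520. δp/p = √((1·δs/s)² + (1·δc/c)²) = √(0.0137 + 0.00697) = 0.144, so δp = 6400.
Q = p + y + w: δQ = √(δp² + δy² + δw²) = √(4.1e+07 + 3.23e+05 + 5.42e+05) = 6470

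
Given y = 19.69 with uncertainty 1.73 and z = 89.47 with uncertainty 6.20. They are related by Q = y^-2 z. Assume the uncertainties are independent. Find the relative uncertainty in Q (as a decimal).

Products/powers → add relative errors in quadrature, weighted by exponent:
  (-2·δy/y)² = (-2×0.0879)² = 0.0309;  (1·δz/z)² = (1×0.0693)² = 0.00480
δQ/Q = √(0.0357) = 0.189

0.189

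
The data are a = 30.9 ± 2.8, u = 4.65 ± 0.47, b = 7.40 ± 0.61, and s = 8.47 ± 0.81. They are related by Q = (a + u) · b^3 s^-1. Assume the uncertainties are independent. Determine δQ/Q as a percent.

27.7%

Let w = a + u = 35.5. δw = √(δa² + δu²) = √(7.84 + 0.221) = 2.84, so δw/w = 0.0799.
Q is then a monomial in w, b, s:
δQ/Q = √((δw/w)² + (3·δb/b)² + (-1·δs/s)²) = √(0.00638 + 0.0612 + 0.00915) = 0.277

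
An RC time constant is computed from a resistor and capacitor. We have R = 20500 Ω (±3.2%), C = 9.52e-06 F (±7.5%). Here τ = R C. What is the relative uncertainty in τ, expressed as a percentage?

8.15%

Relative error in a monomial: (δτ/τ)² = Σ (nᵢ · δxᵢ/xᵢ)².
  (1·δR/R)² = (1×0.0320)² = 0.00102;  (1·δC/C)² = (1×0.0750)² = 0.00562
δτ/τ = √(0.00665) = 0.0815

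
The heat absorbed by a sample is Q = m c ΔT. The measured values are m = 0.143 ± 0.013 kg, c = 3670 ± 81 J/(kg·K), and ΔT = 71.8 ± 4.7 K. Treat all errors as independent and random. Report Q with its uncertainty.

37700 ± 4300 J

Relative error in a monomial: (δQ/Q)² = Σ (nᵢ · δxᵢ/xᵢ)².
  (1·δm/m)² = (1×0.0909)² = 0.00826;  (1·δc/c)² = (1×0.0221)² = 0.000487;  (1·δΔT/ΔT)² = (1×0.0655)² = 0.00428
δQ/Q = √(0.0130) = 0.114
Q = 37700 J, so δQ = 0.114 × 37700 = 4300 J.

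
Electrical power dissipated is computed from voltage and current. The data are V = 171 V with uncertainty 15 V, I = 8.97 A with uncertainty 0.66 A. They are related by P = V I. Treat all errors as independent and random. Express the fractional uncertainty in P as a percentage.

11.4%

P is a product of powers, so relative uncertainties combine in quadrature:
  (1·δV/V)² = (1×0.0877)² = 0.00769;  (1·δI/I)² = (1×0.0736)² = 0.00541
δP/P = √(0.0131) = 0.114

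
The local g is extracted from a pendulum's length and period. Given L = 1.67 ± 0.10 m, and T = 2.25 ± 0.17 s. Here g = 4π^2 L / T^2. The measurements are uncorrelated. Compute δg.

2.12 m/s^2

For a monomial g ∝ L, T^-2, fractional errors add in quadrature:
  (1·δL/L)² = (1×0.0599)² = 0.00359;  (-2·δT/T)² = (-2×0.0756)² = 0.0228
δg/g = √(0.0264) = 0.163
g = 13.0 m/s^2, so δg = 0.163 × 13.0 = 2.12 m/s^2.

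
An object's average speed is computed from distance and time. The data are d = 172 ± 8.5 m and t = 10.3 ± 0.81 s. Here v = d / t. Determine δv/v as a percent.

Relative error in a monomial: (δv/v)² = Σ (nᵢ · δxᵢ/xᵢ)².
  (1·δd/d)² = (1×0.0494)² = 0.00244;  (-1·δt/t)² = (-1×0.0786)² = 0.00618
δv/v = √(0.00863) = 0.0929

9.29%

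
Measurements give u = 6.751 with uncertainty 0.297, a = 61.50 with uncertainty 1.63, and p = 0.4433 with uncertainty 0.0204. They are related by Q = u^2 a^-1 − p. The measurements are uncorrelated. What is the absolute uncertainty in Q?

0.0711

Let w = u^2·a^-1 = 0.7411. δw/w = √((2·δu/u)² + (-1·δa/a)²) = √(0.00774 + 0.000702) = 0.0919, so δw = 0.0681.
Q = w − p: δQ = √(δw² + δp²) = √(0.00464 + 0.000416) = 0.0711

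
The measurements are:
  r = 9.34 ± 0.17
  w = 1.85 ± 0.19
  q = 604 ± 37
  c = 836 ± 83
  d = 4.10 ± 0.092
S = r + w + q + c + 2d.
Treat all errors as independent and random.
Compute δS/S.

0.0623

Absolute uncertainties add in quadrature for a linear combination:
  (δr)² = 0.0289;  (δw)² = 0.0361;  (δq)² = 1370;  (δc)² = 6890;  (2·δd)² = 0.0339
δS = √(8260) = 90.9
S = 1460, so δS/S = 90.9/1460 = 0.0623.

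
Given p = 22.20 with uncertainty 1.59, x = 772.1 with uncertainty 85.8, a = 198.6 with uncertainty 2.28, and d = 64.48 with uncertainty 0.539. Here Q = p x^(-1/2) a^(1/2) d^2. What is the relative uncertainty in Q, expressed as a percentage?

Each factor contributes (exponent × relative error)² to (δQ/Q)²:
  (1·δp/p)² = (1×0.0716)² = 0.00513;  (−½·δx/x)² = (-0.5×0.111)² = 0.00309;  (½·δa/a)² = (0.5×0.0115)² = 3.29e-05;  (2·δd/d)² = (2×0.00836)² = 0.000280
δQ/Q = √(0.00853) = 0.0924

9.24%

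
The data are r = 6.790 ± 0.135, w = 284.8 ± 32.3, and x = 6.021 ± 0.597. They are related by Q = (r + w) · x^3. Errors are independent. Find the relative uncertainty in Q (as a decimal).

Let u = r + w = 291.6. δu = √(δr² + δw²) = √(0.0182 + 1040) = 32.3, so δu/u = 0.111.
Q is then a monomial in u, x:
δQ/Q = √((δu/u)² + (3·δx/x)²) = √(0.0123 + 0.0885) = 0.317

0.317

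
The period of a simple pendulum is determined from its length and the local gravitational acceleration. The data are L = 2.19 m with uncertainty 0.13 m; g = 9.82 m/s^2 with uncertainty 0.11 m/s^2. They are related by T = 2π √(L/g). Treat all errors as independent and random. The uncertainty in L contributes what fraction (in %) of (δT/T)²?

96.6%

(δT/T)² = (½·δL/L)² + (−½·δg/g)²
  L term: (0.5×0.0594)² = 0.000881
  g term: (-0.5×0.0112)² = 3.14e-05
Total = 0.000912. Share from L = 0.000881/0.000912 = 0.966.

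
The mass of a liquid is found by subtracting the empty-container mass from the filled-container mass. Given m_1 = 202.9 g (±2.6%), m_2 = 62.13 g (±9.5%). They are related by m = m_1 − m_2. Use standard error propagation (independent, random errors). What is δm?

Each term contributes (cᵢ δxᵢ)² to (δm)²:
  (δm_1)² = 27.8;  (δm_2)² = 34.8
δm = √(62.7) = 7.92 g

7.92 g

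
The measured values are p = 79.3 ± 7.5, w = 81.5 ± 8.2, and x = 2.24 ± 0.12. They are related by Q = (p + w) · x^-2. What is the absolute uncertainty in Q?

4.09

Let u = p + w = 161. δu = √(δp² + δw²) = √(56.2 + 67.2) = 11.1, so δu/u = 0.0691.
Q is then a monomial in u, x:
δQ/Q = √((δu/u)² + (-2·δx/x)²) = √(0.00478 + 0.0115) = 0.127
Q = 32.0, so δQ = 0.127 × 32.0 = 4.09.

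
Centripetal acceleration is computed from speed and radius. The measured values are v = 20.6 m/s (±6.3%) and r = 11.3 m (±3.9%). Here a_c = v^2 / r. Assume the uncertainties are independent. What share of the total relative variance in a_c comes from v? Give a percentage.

(δa_c/a_c)² = (2·δv/v)² + (-1·δr/r)²
  v term: (2×0.0630)² = 0.0159
  r term: (-1×0.0390)² = 0.00152
Total = 0.0174. Share from v = 0.0159/0.0174 = 0.913.

91.3%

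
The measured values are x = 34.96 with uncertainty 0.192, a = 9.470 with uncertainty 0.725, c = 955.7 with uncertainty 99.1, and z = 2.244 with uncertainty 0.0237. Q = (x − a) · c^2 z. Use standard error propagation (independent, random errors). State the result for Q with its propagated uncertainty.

(5.224 ± 1.10) × 10^7

Let u = x − a = 25.49. δu = √(δx² + δa²) = √(0.0369 + 0.526) = 0.750, so δu/u = 0.0294.
Q is then a monomial in u, c, z:
δQ/Q = √((δu/u)² + (2·δc/c)² + (1·δz/z)²) = √(0.000866 + 0.0430 + 0.000112) = 0.210
Q = 5.224e+07, so δQ = 0.210 × 5.224e+07 = 1.1e+07.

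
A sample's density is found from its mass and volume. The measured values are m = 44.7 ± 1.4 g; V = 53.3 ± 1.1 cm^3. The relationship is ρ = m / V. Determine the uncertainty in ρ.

Each factor contributes (exponent × relative error)² to (δρ/ρ)²:
  (1·δm/m)² = (1×0.0313)² = 0.000981;  (-1·δV/V)² = (-1×0.0206)² = 0.000426
δρ/ρ = √(0.00141) = 0.0375
ρ = 0.839 g/cm^3, so δρ = 0.0375 × 0.839 = 0.0315 g/cm^3.

0.0315 g/cm^3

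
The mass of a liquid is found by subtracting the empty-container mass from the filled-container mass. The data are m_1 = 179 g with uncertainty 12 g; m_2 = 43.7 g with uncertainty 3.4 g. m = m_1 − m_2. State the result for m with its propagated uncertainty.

For a sum/difference, combine absolute errors in quadrature:
  (δm_1)² = 144;  (δm_2)² = 11.6
δm = √(156) = 12.5 g
m = 135 g.

135 ± 12.5 g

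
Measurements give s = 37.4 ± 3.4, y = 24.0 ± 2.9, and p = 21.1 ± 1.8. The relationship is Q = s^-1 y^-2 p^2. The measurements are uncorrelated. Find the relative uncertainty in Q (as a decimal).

Since Q is a product/quotient, work with relative uncertainties:
  (-1·δs/s)² = (-1×0.0909)² = 0.00826;  (-2·δy/y)² = (-2×0.121)² = 0.0584;  (2·δp/p)² = (2×0.0853)² = 0.0291
δQ/Q = √(0.0958) = 0.309

0.309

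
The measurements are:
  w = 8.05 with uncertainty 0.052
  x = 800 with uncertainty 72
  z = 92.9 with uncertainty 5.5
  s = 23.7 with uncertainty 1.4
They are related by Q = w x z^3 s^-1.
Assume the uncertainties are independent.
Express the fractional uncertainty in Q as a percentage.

For a monomial Q ∝ w, x, z^3, s^-1, fractional errors add in quadrature:
  (1·δw/w)² = (1×0.00646)² = 4.17e-05;  (1·δx/x)² = (1×0.0900)² = 0.00810;  (3·δz/z)² = (3×0.0592)² = 0.0315;  (-1·δs/s)² = (-1×0.0591)² = 0.00349
δQ/Q = √(0.0432) = 0.208

20.8%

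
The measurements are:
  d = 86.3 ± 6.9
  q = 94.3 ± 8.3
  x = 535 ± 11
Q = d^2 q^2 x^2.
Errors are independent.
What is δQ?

4.58e+12

Since Q is a product/quotient, work with relative uncertainties:
  (2·δd/d)² = (2×0.0800)² = 0.0256;  (2·δq/q)² = (2×0.0880)² = 0.0310;  (2·δx/x)² = (2×0.0206)² = 0.00169
δQ/Q = √(0.0582) = 0.241
Q = 1.9e+13, so δQ = 0.241 × 1.9e+13 = 4.58e+12.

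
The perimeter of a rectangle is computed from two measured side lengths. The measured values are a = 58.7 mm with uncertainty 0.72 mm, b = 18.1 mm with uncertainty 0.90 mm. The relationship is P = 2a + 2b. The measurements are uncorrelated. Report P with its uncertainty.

154 ± 2.31 mm

For a sum/difference, combine absolute errors in quadrature:
  (2·δa)² = 2.07;  (2·δb)² = 3.24
δP = √(5.31) = 2.31 mm
P = 154 mm.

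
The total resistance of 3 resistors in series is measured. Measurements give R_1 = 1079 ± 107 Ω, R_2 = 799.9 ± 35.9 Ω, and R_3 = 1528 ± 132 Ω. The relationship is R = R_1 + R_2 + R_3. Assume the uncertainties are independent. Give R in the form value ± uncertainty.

Absolute uncertainties add in quadrature for a linear combination:
  (δR_1)² = 11400;  (δR_2)² = 1290;  (δR_3)² = 17400
δR = √(30200) = 174 Ω
R = 3407 Ω.

3407 ± 174 Ω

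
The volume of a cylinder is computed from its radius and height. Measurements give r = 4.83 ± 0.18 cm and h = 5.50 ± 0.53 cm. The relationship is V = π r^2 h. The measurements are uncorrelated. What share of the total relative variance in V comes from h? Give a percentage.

62.6%

(δV/V)² = (2·δr/r)² + (1·δh/h)²
  r term: (2×0.0373)² = 0.00556
  h term: (1×0.0964)² = 0.00929
Total = 0.0148. Share from h = 0.00929/0.0148 = 0.626.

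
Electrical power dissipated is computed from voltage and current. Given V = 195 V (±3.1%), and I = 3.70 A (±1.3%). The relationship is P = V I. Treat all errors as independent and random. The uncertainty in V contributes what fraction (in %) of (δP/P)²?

(δP/P)² = (1·δV/V)² + (1·δI/I)²
  V term: (1×0.0310)² = 0.000961
  I term: (1×0.0130)² = 0.000169
Total = 0.00113. Share from V = 0.000961/0.00113 = 0.850.

85.0%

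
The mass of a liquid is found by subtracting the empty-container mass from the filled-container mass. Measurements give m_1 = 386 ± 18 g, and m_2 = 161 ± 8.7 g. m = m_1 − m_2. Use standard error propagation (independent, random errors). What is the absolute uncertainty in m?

For a sum/difference, combine absolute errors in quadrature:
  (δm_1)² = 324;  (δm_2)² = 75.7
δm = √(400) = 20.0 g

20.0 g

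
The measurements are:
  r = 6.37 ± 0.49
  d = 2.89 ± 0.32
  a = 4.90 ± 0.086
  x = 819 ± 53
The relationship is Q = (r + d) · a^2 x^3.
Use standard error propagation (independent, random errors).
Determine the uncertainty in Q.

2.53e+10

Let u = r + d = 9.26. δu = √(δr² + δd²) = √(0.240 + 0.102) = 0.585, so δu/u = 0.0632.
Q is then a monomial in u, a, x:
δQ/Q = √((δu/u)² + (2·δa/a)² + (3·δx/x)²) = √(0.00399 + 0.00123 + 0.0377) = 0.207
Q = 1.22e+11, so δQ = 0.207 × 1.22e+11 = 2.53e+10.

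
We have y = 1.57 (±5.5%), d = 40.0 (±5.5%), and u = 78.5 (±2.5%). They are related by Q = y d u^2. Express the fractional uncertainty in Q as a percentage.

9.25%

Q is a product of powers, so relative uncertainties combine in quadrature:
  (1·δy/y)² = (1×0.0550)² = 0.00303;  (1·δd/d)² = (1×0.0550)² = 0.00303;  (2·δu/u)² = (2×0.0250)² = 0.00250
δQ/Q = √(0.00855) = 0.0925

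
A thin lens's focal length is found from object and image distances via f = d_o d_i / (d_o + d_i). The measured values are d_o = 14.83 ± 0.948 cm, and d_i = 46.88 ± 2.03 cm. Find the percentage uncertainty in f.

4.97%

∂f/∂d_o = (d_i/(d_o+d_i))² = 0.577;  ∂f/∂d_i = (d_o/(d_o+d_i))² = 0.0578
δf = √((∂f/∂d_o · δd_o)² + (∂f/∂d_i · δd_i)²) = √(0.299 + 0.0137) = 0.560 cm
f = 11.27 cm, so δf/f = 0.560/11.27 = 0.0497.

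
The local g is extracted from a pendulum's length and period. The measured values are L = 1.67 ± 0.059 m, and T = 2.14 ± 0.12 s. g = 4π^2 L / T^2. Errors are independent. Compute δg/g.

0.118

Each factor contributes (exponent × relative error)² to (δg/g)²:
  (1·δL/L)² = (1×0.0353)² = 0.00125;  (-2·δT/T)² = (-2×0.0561)² = 0.0126
δg/g = √(0.0138) = 0.118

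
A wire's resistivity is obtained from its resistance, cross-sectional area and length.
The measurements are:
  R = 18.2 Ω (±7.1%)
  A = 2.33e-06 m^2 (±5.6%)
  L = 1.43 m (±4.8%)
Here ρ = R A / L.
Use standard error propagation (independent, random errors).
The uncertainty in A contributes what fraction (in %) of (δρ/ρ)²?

29.9%

(δρ/ρ)² = (1·δR/R)² + (1·δA/A)² + (-1·δL/L)²
  R term: (1×0.0710)² = 0.00504
  A term: (1×0.0560)² = 0.00314
  L term: (-1×0.0480)² = 0.00230
Total = 0.0105. Share from A = 0.00314/0.0105 = 0.299.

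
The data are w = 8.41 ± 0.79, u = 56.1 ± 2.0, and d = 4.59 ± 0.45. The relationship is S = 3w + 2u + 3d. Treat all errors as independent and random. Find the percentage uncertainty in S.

3.20%

Sums and differences: (δS)² = Σ (cᵢ δxᵢ)².
  (3·δw)² = 5.62;  (2·δu)² = 16.0;  (3·δd)² = 1.82
δS = √(23.4) = 4.84
S = 151, so δS/S = 4.84/151 = 0.0320.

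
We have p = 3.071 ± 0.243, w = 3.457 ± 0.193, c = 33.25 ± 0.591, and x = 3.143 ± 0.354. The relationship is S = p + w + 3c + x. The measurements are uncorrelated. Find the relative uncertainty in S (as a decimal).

0.0168

Sums and differences: (δS)² = Σ (cᵢ δxᵢ)².
  (δp)² = 0.0590;  (δw)² = 0.0372;  (3·δc)² = 3.14;  (δx)² = 0.125
δS = √(3.37) = 1.83
S = 109.4, so δS/S = 1.83/109.4 = 0.0168.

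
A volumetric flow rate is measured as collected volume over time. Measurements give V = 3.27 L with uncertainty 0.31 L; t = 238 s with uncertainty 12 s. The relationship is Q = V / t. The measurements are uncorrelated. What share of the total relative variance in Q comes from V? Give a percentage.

(δQ/Q)² = (1·δV/V)² + (-1·δt/t)²
  V term: (1×0.0948)² = 0.00899
  t term: (-1×0.0504)² = 0.00254
Total = 0.0115. Share from V = 0.00899/0.0115 = 0.780.

78.0%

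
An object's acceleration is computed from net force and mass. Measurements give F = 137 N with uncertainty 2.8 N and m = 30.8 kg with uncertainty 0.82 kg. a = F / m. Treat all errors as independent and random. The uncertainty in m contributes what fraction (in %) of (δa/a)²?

62.9%

(δa/a)² = (1·δF/F)² + (-1·δm/m)²
  F term: (1×0.0204)² = 0.000418
  m term: (-1×0.0266)² = 0.000709
Total = 0.00113. Share from m = 0.000709/0.00113 = 0.629.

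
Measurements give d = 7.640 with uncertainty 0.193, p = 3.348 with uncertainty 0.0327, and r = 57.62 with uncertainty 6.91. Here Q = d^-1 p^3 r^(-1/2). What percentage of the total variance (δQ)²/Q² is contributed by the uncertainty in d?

12.5%

(δQ/Q)² = (-1·δd/d)² + (3·δp/p)² + (−½·δr/r)²
  d term: (-1×0.0253)² = 0.000638
  p term: (3×0.00977)² = 0.000859
  r term: (-0.5×0.120)² = 0.00360
Total = 0.00509. Share from d = 0.000638/0.00509 = 0.125.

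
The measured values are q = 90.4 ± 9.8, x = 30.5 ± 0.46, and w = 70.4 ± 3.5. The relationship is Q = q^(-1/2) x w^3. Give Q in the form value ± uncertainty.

For a monomial Q ∝ q^(-1/2), x, w^3, fractional errors add in quadrature:
  (−½·δq/q)² = (-0.5×0.108)² = 0.00294;  (1·δx/x)² = (1×0.0151)² = 0.000227;  (3·δw/w)² = (3×0.0497)² = 0.0222
δQ/Q = √(0.0254) = 0.159
Q = 1.12e+06, so δQ = 0.159 × 1.12e+06 = 1.78e+05.

(1.12 ± 0.178) × 10^6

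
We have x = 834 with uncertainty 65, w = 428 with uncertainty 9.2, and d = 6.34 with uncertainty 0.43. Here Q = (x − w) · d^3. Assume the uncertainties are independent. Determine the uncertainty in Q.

26900

Let u = x − w = 406. δu = √(δx² + δw²) = √(4220 + 84.6) = 65.6, so δu/u = 0.162.
Q is then a monomial in u, d:
δQ/Q = √((δu/u)² + (3·δd/d)²) = √(0.0261 + 0.0414) = 0.260
Q = 1.03e+05, so δQ = 0.260 × 1.03e+05 = 26900.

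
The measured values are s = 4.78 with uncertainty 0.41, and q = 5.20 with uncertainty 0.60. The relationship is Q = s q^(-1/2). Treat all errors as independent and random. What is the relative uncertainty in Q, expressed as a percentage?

Q is a product of powers, so relative uncertainties combine in quadrature:
  (1·δs/s)² = (1×0.0858)² = 0.00736;  (−½·δq/q)² = (-0.5×0.115)² = 0.00333
δQ/Q = √(0.0107) = 0.103

10.3%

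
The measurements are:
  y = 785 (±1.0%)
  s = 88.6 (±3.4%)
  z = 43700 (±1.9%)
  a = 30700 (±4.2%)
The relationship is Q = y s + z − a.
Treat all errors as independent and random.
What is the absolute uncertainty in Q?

Let p = y·s = 69600. δp/p = √((1·δy/y)² + (1·δs/s)²) = √(0.000100 + 0.00116) = 0.0354, so δp = 2460.
Q = p + z − a: δQ = √(δp² + δz² + δa²) = √(6.08e+06 + 6.89e+05 + 1.66e+06) = 2900

2900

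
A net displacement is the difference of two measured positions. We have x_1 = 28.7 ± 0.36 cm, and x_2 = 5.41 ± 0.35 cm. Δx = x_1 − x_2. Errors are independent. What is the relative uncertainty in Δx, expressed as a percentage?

2.16%

Absolute uncertainties add in quadrature for a linear combination:
  (δx_1)² = 0.130;  (δx_2)² = 0.122
δΔx = √(0.252) = 0.502 cm
Δx = 23.3 cm, so δΔx/Δx = 0.502/23.3 = 0.0216.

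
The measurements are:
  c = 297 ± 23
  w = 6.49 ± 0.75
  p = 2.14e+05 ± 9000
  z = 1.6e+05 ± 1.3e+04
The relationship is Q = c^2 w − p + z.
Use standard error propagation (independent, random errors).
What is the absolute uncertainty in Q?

1.12e+05

Let h = c^2·w = 5.72e+05. δh/h = √((2·δc/c)² + (1·δw/w)²) = √(0.0240 + 0.0134) = 0.193, so δh = 1.11e+05.
Q = h − p + z: δQ = √(δh² + δp² + δz²) = √(1.22e+10 + 8.1e+07 + 1.69e+08) = 1.12e+05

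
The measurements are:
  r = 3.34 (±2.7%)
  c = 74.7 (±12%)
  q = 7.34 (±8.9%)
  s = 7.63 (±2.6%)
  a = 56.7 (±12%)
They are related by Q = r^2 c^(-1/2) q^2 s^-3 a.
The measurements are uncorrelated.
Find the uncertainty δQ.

2.15

Products/powers → add relative errors in quadrature, weighted by exponent:
  (2·δr/r)² = (2×0.0270)² = 0.00292;  (−½·δc/c)² = (-0.5×0.120)² = 0.00360;  (2·δq/q)² = (2×0.0890)² = 0.0317;  (-3·δs/s)² = (-3×0.0260)² = 0.00608;  (1·δa/a)² = (1×0.120)² = 0.0144
δQ/Q = √(0.0587) = 0.242
Q = 8.88, so δQ = 0.242 × 8.88 = 2.15.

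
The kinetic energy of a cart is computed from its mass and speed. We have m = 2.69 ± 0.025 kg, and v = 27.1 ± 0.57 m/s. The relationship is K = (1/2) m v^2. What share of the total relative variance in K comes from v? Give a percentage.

95.3%

(δK/K)² = (1·δm/m)² + (2·δv/v)²
  m term: (1×0.00929)² = 8.64e-05
  v term: (2×0.0210)² = 0.00177
Total = 0.00186. Share from v = 0.00177/0.00186 = 0.953.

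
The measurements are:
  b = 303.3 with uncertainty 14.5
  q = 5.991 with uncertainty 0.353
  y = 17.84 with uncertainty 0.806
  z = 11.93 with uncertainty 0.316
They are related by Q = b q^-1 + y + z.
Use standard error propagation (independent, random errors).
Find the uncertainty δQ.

3.94

Let p = b·q^-1 = 50.63. δp/p = √((1·δb/b)² + (-1·δq/q)²) = √(0.00229 + 0.00347) = 0.0759, so δp = 3.84.
Q = p + y + z: δQ = √(δp² + δy² + δz²) = √(14.8 + 0.650 + 0.0999) = 3.94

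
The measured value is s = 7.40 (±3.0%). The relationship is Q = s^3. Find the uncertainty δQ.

36.5

Q ∝ s^3, so δQ/Q = |3| · δs/s = 3 × 0.0300 = 0.0900.
Q = 405, so δQ = 0.0900 × 405 = 36.5.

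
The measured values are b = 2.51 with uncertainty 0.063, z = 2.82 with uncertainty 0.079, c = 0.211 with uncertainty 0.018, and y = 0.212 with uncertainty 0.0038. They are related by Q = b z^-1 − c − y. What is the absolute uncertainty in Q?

0.0382

Let p = b·z^-1 = 0.890. δp/p = √((1·δb/b)² + (-1·δz/z)²) = √(0.000630 + 0.000785) = 0.0376, so δp = 0.0335.
Q = p − c − y: δQ = √(δp² + δc² + δy²) = √(0.00112 + 0.000324 + 1.44e-05) = 0.0382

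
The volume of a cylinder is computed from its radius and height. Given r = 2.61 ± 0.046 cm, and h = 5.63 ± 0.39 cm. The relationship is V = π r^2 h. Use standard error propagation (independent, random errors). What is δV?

Since V is a product/quotient, work with relative uncertainties:
  (2·δr/r)² = (2×0.0176)² = 0.00124;  (1·δh/h)² = (1×0.0693)² = 0.00480
δV/V = √(0.00604) = 0.0777
V = 120 cm^3, so δV = 0.0777 × 120 = 9.36 cm^3.

9.36 cm^3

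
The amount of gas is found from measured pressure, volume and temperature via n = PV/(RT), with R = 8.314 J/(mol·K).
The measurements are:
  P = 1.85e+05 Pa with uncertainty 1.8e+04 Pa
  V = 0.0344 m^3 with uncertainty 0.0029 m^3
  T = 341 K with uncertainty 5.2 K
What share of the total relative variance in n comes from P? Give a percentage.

56.3%

(δn/n)² = (1·δP/P)² + (1·δV/V)² + (-1·δT/T)²
  P term: (1×0.0973)² = 0.00947
  V term: (1×0.0843)² = 0.00711
  T term: (-1×0.0152)² = 0.000233
Total = 0.0168. Share from P = 0.00947/0.0168 = 0.563.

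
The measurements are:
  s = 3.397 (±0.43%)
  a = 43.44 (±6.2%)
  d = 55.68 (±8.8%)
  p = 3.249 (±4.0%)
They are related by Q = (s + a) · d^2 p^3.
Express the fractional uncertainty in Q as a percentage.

22.1%

Let u = s + a = 46.84. δu = √(δs² + δa²) = √(0.000213 + 7.25) = 2.69, so δu/u = 0.0575.
Q is then a monomial in u, d, p:
δQ/Q = √((δu/u)² + (2·δd/d)² + (3·δp/p)²) = √(0.00331 + 0.0310 + 0.0144) = 0.221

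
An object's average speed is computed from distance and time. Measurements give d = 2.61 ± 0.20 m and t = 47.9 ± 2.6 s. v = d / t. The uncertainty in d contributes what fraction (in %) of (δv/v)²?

(δv/v)² = (1·δd/d)² + (-1·δt/t)²
  d term: (1×0.0766)² = 0.00587
  t term: (-1×0.0543)² = 0.00295
Total = 0.00882. Share from d = 0.00587/0.00882 = 0.666.

66.6%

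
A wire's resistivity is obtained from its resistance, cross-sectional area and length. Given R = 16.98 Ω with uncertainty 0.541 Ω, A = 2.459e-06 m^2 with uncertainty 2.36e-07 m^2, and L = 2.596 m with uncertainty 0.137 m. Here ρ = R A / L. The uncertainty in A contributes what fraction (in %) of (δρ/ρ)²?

70.8%

(δρ/ρ)² = (1·δR/R)² + (1·δA/A)² + (-1·δL/L)²
  R term: (1×0.0319)² = 0.00102
  A term: (1×0.0960)² = 0.00921
  L term: (-1×0.0528)² = 0.00279
Total = 0.0130. Share from A = 0.00921/0.0130 = 0.708.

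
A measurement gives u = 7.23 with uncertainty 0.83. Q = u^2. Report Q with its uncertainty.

Q ∝ u^2, so δQ/Q = |2| · δu/u = 2 × 0.115 = 0.230.
Q = 52.3, so δQ = 0.230 × 52.3 = 12.0.

52.3 ± 12.0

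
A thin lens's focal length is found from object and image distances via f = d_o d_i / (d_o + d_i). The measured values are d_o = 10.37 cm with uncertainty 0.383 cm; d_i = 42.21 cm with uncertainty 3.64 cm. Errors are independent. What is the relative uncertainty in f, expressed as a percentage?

∂f/∂d_o = (d_i/(d_o+d_i))² = 0.644;  ∂f/∂d_i = (d_o/(d_o+d_i))² = 0.0389
δf = √((∂f/∂d_o · δd_o)² + (∂f/∂d_i · δd_i)²) = √(0.0609 + 0.0200) = 0.285 cm
f = 8.325 cm, so δf/f = 0.285/8.325 = 0.0342.

3.42%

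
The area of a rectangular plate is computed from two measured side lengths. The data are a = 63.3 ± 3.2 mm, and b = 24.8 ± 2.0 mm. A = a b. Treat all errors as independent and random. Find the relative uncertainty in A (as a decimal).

0.0952

For a monomial A ∝ a, b, fractional errors add in quadrature:
  (1·δa/a)² = (1×0.0506)² = 0.00256;  (1·δb/b)² = (1×0.0806)² = 0.00650
δA/A = √(0.00906) = 0.0952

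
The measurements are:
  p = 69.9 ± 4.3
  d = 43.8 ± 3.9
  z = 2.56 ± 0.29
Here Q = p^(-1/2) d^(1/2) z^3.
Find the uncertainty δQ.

4.57

For a monomial Q ∝ p^(-1/2), d^(1/2), z^3, fractional errors add in quadrature:
  (−½·δp/p)² = (-0.5×0.0615)² = 0.000946;  (½·δd/d)² = (0.5×0.0890)² = 0.00198;  (3·δz/z)² = (3×0.113)² = 0.115
δQ/Q = √(0.118) = 0.344
Q = 13.3, so δQ = 0.344 × 13.3 = 4.57.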